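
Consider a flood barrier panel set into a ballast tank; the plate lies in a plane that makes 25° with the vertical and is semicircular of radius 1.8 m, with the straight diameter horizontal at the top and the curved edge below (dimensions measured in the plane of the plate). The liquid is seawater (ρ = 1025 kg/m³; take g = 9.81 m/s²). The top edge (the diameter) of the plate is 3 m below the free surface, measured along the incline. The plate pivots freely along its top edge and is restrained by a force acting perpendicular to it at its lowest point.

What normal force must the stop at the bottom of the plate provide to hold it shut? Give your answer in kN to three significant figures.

P ≈ 79.9 kN

γ = ρg = 1025 × 9.81 / 1000 = 10.05525 kN/m³.
The plate makes 25° with the vertical, i.e. θ = 90° − 25° = 65° to the horizontal. Measuring y along the incline from the free-surface line, vertical depth h = y·sinθ with sinθ = 0.906308.
The centroid of a semicircle lies 4r/(3π) = 0.763944 m from the diameter, here below the top edge, so y_c = 3 + 0.763944 = 3.76394 m and h_c = 3.76394 × 0.906308 = 3.41129 m.
A = πr²/2 = π × 1.8²/2 = 5.08938 m².
Resultant F = γ·h_c·A = 10.05525 × 3.41129 × 5.08938 = 174.573 kN.
I_c = (π/8 − 8/(9π))·r⁴ = 0.109757 × 1.8⁴ = 1.15219 m⁴.
Centre of pressure: y_p = y_c + I_c/(y_c·A) = 3.76394 + 1.15219/(3.76394 × 5.08938) = 3.76394 + 0.0601474 = 3.82409 m along the plane.
The resultant acts 0.763944 + 0.0601474 = 0.824091 m (along the plate) below the hinge at the top edge, so the moment about the hinge is M = F × 0.824091 = 174.573 × 0.824091 = 143.864 kN·m.
A normal force at the bottom, 1.8 m from the hinge, must supply this moment: P = 143.864/1.8 = 79.9244 kN.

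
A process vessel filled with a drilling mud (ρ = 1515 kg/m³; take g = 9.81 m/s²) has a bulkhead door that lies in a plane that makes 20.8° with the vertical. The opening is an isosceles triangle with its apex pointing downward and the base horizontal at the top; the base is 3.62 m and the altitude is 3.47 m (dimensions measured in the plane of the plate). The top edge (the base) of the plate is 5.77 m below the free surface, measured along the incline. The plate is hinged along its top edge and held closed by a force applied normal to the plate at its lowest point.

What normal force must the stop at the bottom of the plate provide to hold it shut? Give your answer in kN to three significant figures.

γ = ρg = 1515 × 9.81 / 1000 = 14.86215 kN/m³.
The plate makes 20.8° with the vertical, i.e. θ = 90° − 20.8° = 69.2° to the horizontal. Measuring y along the incline from the free-surface line, vertical depth h = y·sinθ with sinθ = 0.934826.
With the apex down, the centroid sits h/3 = 3.47/3 = 1.15667 m below the base (the top edge), so y_c = 5.77 + 1.15667 = 6.92667 m and h_c = 6.92667 × 0.934826 = 6.47523 m.
A = ½ × 3.62 × 3.47 = 6.2807 m².
Resultant F = γ·h_c·A = 14.86215 × 6.47523 × 6.2807 = 604.428 kN.
I_c = b·h³/36 = 3.62 × 3.47³/36 = 4.2014 m⁴.
Centre of pressure: y_p = y_c + I_c/(y_c·A) = 6.92667 + 4.2014/(6.92667 × 6.2807) = 6.92667 + 0.0965743 = 7.02324 m along the plane.
The resultant acts 1.15667 + 0.0965743 = 1.25324 m (along the plate) below the hinge at the top edge, so the moment about the hinge is M = F × 1.25324 = 604.428 × 1.25324 = 757.493 kN·m.
A normal force at the bottom, 3.47 m from the hinge, must supply this moment: P = 757.493/3.47 = 218.298 kN.

P ≈ 218 kN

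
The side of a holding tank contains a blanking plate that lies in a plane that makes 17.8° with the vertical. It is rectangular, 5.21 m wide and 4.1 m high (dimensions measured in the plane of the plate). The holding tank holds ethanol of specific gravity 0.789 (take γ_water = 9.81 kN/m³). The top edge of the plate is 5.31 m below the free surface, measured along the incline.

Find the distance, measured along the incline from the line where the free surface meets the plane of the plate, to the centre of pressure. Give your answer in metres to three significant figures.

γ = 0.789 × 9.81 = 7.74009 kN/m³.
The plate makes 17.8° with the vertical, i.e. θ = 90° − 17.8° = 72.2° to the horizontal. Measuring y along the incline from the free-surface line, vertical depth h = y·sinθ with sinθ = 0.952129.
The centroid lies 4.1/2 = 2.05 m below the top edge, so y_c = 5.31 + 2.05 = 7.36 m and h_c = 7.36 × 0.952129 = 7.00767 m.
A = 5.21 × 4.1 = 21.361 m².
Resultant F = γ·h_c·A = 7.74009 × 7.00767 × 21.361 = 1158.62 kN.
I_c = b·h³/12 = 5.21 × 4.1³/12 = 29.9232 m⁴.
Centre of pressure: y_p = y_c + I_c/(y_c·A) = 7.36 + 29.9232/(7.36 × 21.361) = 7.36 + 0.190331 = 7.55033 m along the plane.

y_p = 7.55 m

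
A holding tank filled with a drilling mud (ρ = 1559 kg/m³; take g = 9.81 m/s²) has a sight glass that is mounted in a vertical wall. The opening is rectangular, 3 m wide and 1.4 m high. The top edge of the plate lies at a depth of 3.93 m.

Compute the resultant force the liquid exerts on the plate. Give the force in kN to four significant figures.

F ≈ 297.4 kN

γ = ρg = 1559 × 9.81 / 1000 = 15.29379 kN/m³.
The centroid lies 1.4/2 = 0.7 m below the top edge, so the centroid depth is h_c = 3.93 + 0.7 = 4.63 m.
A = 3 × 1.4 = 4.2 m².
Resultant F = γ·h_c·A = 15.29379 × 4.63 × 4.2 = 297.403 kN.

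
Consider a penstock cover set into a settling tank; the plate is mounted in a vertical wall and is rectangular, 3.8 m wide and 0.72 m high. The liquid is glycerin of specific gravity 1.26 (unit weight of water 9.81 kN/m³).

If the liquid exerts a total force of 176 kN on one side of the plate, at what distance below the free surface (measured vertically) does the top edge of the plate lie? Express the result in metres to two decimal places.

γ = 1.26 × 9.81 = 12.3606 kN/m³.
A = 3.8 × 0.72 = 2.736 m².
From F = γ·h_c·A, the centroid depth is h_c = 176/(12.3606 × 2.736) = 5.20424 m.
The centroid lies 0.72/2 = 0.36 m below the top edge, so the top edge sits at h_top = 5.20424 − 0.36 = 4.84424 m below the surface.

d_top ≈ 4.84 m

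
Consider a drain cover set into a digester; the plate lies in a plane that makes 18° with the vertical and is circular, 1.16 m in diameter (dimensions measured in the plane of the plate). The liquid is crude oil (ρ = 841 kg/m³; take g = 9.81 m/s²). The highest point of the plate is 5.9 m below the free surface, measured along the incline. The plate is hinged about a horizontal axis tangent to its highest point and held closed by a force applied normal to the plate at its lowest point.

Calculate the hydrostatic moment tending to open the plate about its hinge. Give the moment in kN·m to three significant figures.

γ = ρg = 841 × 9.81 / 1000 = 8.25021 kN/m³.
The plate makes 18° with the vertical, i.e. θ = 90° − 18° = 72° to the horizontal. Measuring y along the incline from the free-surface line, vertical depth h = y·sinθ with sinθ = 0.951057.
The centroid is at the centre, 0.58 m below the top of the plate, so y_c = 5.9 + 0.58 = 6.48 m and h_c = 6.48 × 0.951057 = 6.16285 m.
A = π(0.58)² = 1.05683 m².
Resultant F = γ·h_c·A = 8.25021 × 6.16285 × 1.05683 = 53.7343 kN.
I_c = πr⁴/4 = π × 0.58⁴/4 = 0.0888796 m⁴.
Centre of pressure: y_p = y_c + I_c/(y_c·A) = 6.48 + 0.0888796/(6.48 × 1.05683) = 6.48 + 0.0129784 = 6.49298 m along the plane.
The resultant acts 0.58 + 0.0129784 = 0.592978 m (along the plate) below the hinge at the top edge, so the moment about the hinge is M = F × 0.592978 = 53.7343 × 0.592978 = 31.8633 kN·m.

M ≈ 31.9 kN·m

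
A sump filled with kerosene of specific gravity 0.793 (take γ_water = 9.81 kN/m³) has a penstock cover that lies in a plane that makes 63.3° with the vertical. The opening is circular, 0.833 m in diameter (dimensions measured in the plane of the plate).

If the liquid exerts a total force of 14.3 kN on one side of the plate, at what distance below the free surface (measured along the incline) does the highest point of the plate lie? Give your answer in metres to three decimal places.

y_top ≈ 7.090 m

γ = 0.793 × 9.81 = 7.77933 kN/m³.
A = π(0.4165)² = 0.544979 m².
From F = γ·h_c·A, the centroid depth is h_c = 14.3/(7.77933 × 0.544979) = 3.37298 m.
The plate makes 63.3° with the vertical, i.e. θ = 90° − 63.3° = 26.7° to the horizontal. Measuring y along the incline from the free-surface line, vertical depth h = y·sinθ with sinθ = 0.449319.
Along the incline, y_c = h_c/sinθ = 3.37298/0.449319 = 7.50687 m.
The centroid is at the centre, 0.4165 m below the top of the plate, so the highest point sits at y_top = 7.50687 − 0.4165 = 7.09037 m along the incline.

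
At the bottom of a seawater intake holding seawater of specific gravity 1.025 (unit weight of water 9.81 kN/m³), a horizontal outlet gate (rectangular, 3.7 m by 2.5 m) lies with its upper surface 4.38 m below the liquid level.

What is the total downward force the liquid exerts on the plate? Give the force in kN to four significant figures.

γ = 1.025 × 9.81 = 10.05525 kN/m³.
The plate is horizontal, so pressure is uniform at p = γ·h = 10.05525 × 4.38 = 44.042 kN/m².
A = 3.7 × 2.5 = 9.25 m².
F = p·A = 44.042 × 9.25 = 407.389 kN.

F ≈ 407.4 kN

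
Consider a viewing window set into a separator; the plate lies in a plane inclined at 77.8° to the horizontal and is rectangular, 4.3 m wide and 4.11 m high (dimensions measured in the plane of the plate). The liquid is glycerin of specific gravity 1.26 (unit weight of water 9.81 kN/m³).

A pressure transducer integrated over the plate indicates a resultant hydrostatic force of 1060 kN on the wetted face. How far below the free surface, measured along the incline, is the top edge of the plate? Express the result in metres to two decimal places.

y_top ≈ 2.91 m

γ = 1.26 × 9.81 = 12.3606 kN/m³.
A = 4.3 × 4.11 = 17.673 m².
From F = γ·h_c·A, the centroid depth is h_c = 1060/(12.3606 × 17.673) = 4.85239 m.
Let θ = 77.8° be the plate's angle to the horizontal; measure y along the incline from where the plane meets the free surface. Vertical depth h = y·sinθ with sinθ = 0.977416.
Along the incline, y_c = h_c/sinθ = 4.85239/0.977416 = 4.96451 m.
The centroid lies 4.11/2 = 2.055 m below the top edge, so the top edge sits at y_top = 4.96451 − 2.055 = 2.90951 m along the incline.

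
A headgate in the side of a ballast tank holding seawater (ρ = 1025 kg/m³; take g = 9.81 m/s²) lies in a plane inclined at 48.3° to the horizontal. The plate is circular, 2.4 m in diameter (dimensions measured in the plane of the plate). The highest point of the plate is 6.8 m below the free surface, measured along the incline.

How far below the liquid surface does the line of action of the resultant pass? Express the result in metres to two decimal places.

γ = ρg = 1025 × 9.81 / 1000 = 10.05525 kN/m³.
Let θ = 48.3° be the plate's angle to the horizontal; measure y along the incline from where the plane meets the free surface. Vertical depth h = y·sinθ with sinθ = 0.746638.
The centroid is at the centre, 1.2 m below the top of the plate, so y_c = 6.8 + 1.2 = 8 m and h_c = 8 × 0.746638 = 5.9731 m.
A = π(1.2)² = 4.52389 m².
Resultant F = γ·h_c·A = 10.05525 × 5.9731 × 4.52389 = 271.709 kN.
I_c = πr⁴/4 = π × 1.2⁴/4 = 1.6286 m⁴.
Centre of pressure: y_p = y_c + I_c/(y_c·A) = 8 + 1.6286/(8 × 4.52389) = 8 + 0.045 = 8.045 m along the plane.
Vertically, h_p = y_p·sinθ = 8.045 × 0.746638 = 6.0067 m.

h_p = 6.01 m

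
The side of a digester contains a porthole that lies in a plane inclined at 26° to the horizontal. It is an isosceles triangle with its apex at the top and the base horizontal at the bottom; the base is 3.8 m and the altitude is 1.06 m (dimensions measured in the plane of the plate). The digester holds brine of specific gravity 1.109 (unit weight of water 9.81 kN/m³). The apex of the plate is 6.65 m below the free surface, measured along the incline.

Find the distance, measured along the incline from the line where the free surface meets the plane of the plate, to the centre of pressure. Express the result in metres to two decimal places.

γ = 1.109 × 9.81 = 10.87929 kN/m³.
Let θ = 26° be the plate's angle to the horizontal; measure y along the incline from where the plane meets the free surface. Vertical depth h = y·sinθ with sinθ = 0.438371.
With the apex up, the centroid sits 2h/3 = 2 × 1.06/3 = 0.706667 m below the apex, so y_c = 6.65 + 0.706667 = 7.35667 m and h_c = 7.35667 × 0.438371 = 3.22495 m.
A = ½ × 3.8 × 1.06 = 2.014 m².
Resultant F = γ·h_c·A = 10.87929 × 3.22495 × 2.014 = 70.6615 kN.
I_c = b·h³/36 = 3.8 × 1.06³/36 = 0.125718 m⁴.
Centre of pressure: y_p = y_c + I_c/(y_c·A) = 7.35667 + 0.125718/(7.35667 × 2.014) = 7.35667 + 0.0084851 = 7.36516 m along the plane.

y_p = 7.37 m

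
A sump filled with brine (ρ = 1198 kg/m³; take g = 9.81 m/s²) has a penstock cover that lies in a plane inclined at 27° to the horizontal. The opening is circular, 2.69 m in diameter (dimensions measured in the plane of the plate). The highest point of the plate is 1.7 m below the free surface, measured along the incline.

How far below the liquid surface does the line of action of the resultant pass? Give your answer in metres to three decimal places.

h_p = 1.450 m

γ = ρg = 1198 × 9.81 / 1000 = 11.75238 kN/m³.
Let θ = 27° be the plate's angle to the horizontal; measure y along the incline from where the plane meets the free surface. Vertical depth h = y·sinθ with sinθ = 0.453990.
The centroid is at the centre, 1.345 m below the top of the plate, so y_c = 1.7 + 1.345 = 3.045 m and h_c = 3.045 × 0.453990 = 1.3824 m.
A = π(1.345)² = 5.68322 m².
Resultant F = γ·h_c·A = 11.75238 × 1.3824 × 5.68322 = 92.3324 kN.
I_c = πr⁴/4 = π × 1.345⁴/4 = 2.57027 m⁴.
Centre of pressure: y_p = y_c + I_c/(y_c·A) = 3.045 + 2.57027/(3.045 × 5.68322) = 3.045 + 0.148524 = 3.19352 m along the plane.
Vertically, h_p = y_p·sinθ = 3.19352 × 0.453990 = 1.44983 m.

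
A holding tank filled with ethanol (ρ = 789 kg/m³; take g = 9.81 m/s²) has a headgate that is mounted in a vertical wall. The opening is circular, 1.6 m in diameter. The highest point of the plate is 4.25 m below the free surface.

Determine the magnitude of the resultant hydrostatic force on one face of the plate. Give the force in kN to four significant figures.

γ = ρg = 789 × 9.81 / 1000 = 7.74009 kN/m³.
The centroid is at the centre, 0.8 m below the top of the plate, so the centroid depth is h_c = 4.25 + 0.8 = 5.05 m.
A = π(0.8)² = 2.01062 m².
Resultant F = γ·h_c·A = 7.74009 × 5.05 × 2.01062 = 78.59 kN.

F ≈ 78.59 kN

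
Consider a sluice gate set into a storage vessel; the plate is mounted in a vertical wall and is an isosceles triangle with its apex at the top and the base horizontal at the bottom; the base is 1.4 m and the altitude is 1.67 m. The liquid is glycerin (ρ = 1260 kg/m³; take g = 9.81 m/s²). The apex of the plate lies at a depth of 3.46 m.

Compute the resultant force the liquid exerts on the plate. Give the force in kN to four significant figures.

F ≈ 66.08 kN

γ = ρg = 1260 × 9.81 / 1000 = 12.3606 kN/m³.
With the apex up, the centroid sits 2h/3 = 2 × 1.67/3 = 1.11333 m below the apex, so the centroid depth is h_c = 3.46 + 1.11333 = 4.57333 m.
A = ½ × 1.4 × 1.67 = 1.169 m².
Resultant F = γ·h_c·A = 12.3606 × 4.57333 × 1.169 = 66.0825 kN.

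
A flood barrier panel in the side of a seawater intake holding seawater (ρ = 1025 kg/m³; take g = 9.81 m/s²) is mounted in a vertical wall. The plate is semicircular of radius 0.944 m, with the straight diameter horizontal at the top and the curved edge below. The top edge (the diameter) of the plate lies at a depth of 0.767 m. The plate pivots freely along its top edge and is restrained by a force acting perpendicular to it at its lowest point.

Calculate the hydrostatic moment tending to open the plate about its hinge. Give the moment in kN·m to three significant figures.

M ≈ 7.46 kN·m

γ = ρg = 1025 × 9.81 / 1000 = 10.05525 kN/m³.
The centroid of a semicircle lies 4r/(3π) = 0.400646 m from the diameter, here below the top edge, so the centroid depth is h_c = 0.767 + 0.400646 = 1.16765 m.
A = πr²/2 = π × 0.944²/2 = 1.39979 m².
Resultant F = γ·h_c·A = 10.05525 × 1.16765 × 1.39979 = 16.435 kN.
I_c = (π/8 − 8/(9π))·r⁴ = 0.109757 × 0.944⁴ = 0.0871606 m⁴.
Centre of pressure: y_p = y_c + I_c/(y_c·A) = 1.16765 + 0.0871606/(1.16765 × 1.39979) = 1.16765 + 0.0533267 = 1.22098 m along the plane.
The resultant acts 0.400646 + 0.0533267 = 0.453973 m (along the plate) below the hinge at the top edge, so the moment about the hinge is M = F × 0.453973 = 16.435 × 0.453973 = 7.46105 kN·m.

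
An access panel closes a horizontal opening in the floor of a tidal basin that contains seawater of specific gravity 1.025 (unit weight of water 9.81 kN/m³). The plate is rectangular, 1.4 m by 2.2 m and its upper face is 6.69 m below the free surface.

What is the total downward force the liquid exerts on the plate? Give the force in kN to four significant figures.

F ≈ 207.2 kN

γ = 1.025 × 9.81 = 10.05525 kN/m³.
The plate is horizontal, so pressure is uniform at p = γ·h = 10.05525 × 6.69 = 67.2696 kN/m².
A = 1.4 × 2.2 = 3.08 m².
F = p·A = 67.2696 × 3.08 = 207.19 kN.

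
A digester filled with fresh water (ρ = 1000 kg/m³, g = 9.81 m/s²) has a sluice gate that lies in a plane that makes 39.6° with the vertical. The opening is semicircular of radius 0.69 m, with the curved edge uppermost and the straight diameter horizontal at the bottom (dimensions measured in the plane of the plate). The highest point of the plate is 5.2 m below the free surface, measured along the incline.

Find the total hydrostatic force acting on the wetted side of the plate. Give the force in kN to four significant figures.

γ = ρg = 1000 × 9.81 = 9810 N/m³ = 9.81 kN/m³.
The plate makes 39.6° with the vertical, i.e. θ = 90° − 39.6° = 50.4° to the horizontal. Measuring y along the incline from the free-surface line, vertical depth h = y·sinθ with sinθ = 0.770513.
The centroid lies 4r/(3π) = 0.292845 m above the diameter, so r − 4r/(3π) = 0.69 − 0.292845 = 0.397155 m below the topmost point, so y_c = 5.2 + 0.397155 = 5.59715 m and h_c = 5.59715 × 0.770513 = 4.31268 m.
A = πr²/2 = π × 0.69²/2 = 0.747856 m².
Resultant F = γ·h_c·A = 9.81 × 4.31268 × 0.747856 = 31.6398 kN.

F ≈ 31.64 kN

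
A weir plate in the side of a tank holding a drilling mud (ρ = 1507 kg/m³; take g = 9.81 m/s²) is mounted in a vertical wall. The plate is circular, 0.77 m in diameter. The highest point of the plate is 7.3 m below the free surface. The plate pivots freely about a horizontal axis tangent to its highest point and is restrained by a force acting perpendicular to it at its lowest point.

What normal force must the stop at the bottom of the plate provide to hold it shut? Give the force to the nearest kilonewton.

P ≈ 27 kN

γ = ρg = 1507 × 9.81 / 1000 = 14.78367 kN/m³.
The centroid is at the centre, 0.385 m below the top of the plate, so the centroid depth is h_c = 7.3 + 0.385 = 7.685 m.
A = π(0.385)² = 0.465663 m².
Resultant F = γ·h_c·A = 14.78367 × 7.685 × 0.465663 = 52.9051 kN.
I_c = πr⁴/4 = π × 0.385⁴/4 = 0.0172557 m⁴.
Centre of pressure: y_p = y_c + I_c/(y_c·A) = 7.685 + 0.0172557/(7.685 × 0.465663) = 7.685 + 0.00482189 = 7.68982 m along the plane.
The resultant acts 0.385 + 0.00482189 = 0.389822 m (along the plate) below the hinge at the top edge, so the moment about the hinge is M = F × 0.389822 = 52.9051 × 0.389822 = 20.6236 kN·m.
A normal force at the bottom, 0.77 m from the hinge, must supply this moment: P = 20.6236/0.77 = 26.7839 kN.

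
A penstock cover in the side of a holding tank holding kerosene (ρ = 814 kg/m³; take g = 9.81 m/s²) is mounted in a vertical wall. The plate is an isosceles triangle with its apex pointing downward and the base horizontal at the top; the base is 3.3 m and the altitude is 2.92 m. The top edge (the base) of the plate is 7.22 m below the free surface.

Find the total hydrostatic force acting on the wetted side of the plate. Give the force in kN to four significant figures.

γ = ρg = 814 × 9.81 / 1000 = 7.98534 kN/m³.
With the apex down, the centroid sits h/3 = 2.92/3 = 0.973333 m below the base (the top edge), so the centroid depth is h_c = 7.22 + 0.973333 = 8.19333 m.
A = ½ × 3.3 × 2.92 = 4.818 m².
Resultant F = γ·h_c·A = 7.98534 × 8.19333 × 4.818 = 315.225 kN.

F ≈ 315.2 kN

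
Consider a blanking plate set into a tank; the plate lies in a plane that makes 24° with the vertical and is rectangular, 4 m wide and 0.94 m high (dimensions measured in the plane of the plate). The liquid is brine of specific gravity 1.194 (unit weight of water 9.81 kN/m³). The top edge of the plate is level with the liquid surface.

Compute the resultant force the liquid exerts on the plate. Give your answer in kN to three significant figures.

γ = 1.194 × 9.81 = 11.71314 kN/m³.
The plate makes 24° with the vertical, i.e. θ = 90° − 24° = 66° to the horizontal. Measuring y along the incline from the free-surface line, vertical depth h = y·sinθ with sinθ = 0.913545.
The centroid lies 0.94/2 = 0.47 m below the top edge, so y_c = 0.47 m and h_c = 0.47 × 0.913545 = 0.429366 m.
A = 4 × 0.94 = 3.76 m².
Resultant F = γ·h_c·A = 11.71314 × 0.429366 × 3.76 = 18.9099 kN.

F ≈ 18.9 kN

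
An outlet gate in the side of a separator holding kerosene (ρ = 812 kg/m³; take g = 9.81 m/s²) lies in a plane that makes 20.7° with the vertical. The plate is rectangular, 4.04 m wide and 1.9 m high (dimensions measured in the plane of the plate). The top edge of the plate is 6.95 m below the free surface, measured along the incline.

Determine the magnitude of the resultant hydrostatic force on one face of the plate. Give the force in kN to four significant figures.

γ = ρg = 812 × 9.81 / 1000 = 7.96572 kN/m³.
The plate makes 20.7° with the vertical, i.e. θ = 90° − 20.7° = 69.3° to the horizontal. Measuring y along the incline from the free-surface line, vertical depth h = y·sinθ with sinθ = 0.935444.
The centroid lies 1.9/2 = 0.95 m below the top edge, so y_c = 6.95 + 0.95 = 7.9 m and h_c = 7.9 × 0.935444 = 7.39001 m.
A = 4.04 × 1.9 = 7.676 m².
Resultant F = γ·h_c·A = 7.96572 × 7.39001 × 7.676 = 451.861 kN.

F ≈ 451.9 kN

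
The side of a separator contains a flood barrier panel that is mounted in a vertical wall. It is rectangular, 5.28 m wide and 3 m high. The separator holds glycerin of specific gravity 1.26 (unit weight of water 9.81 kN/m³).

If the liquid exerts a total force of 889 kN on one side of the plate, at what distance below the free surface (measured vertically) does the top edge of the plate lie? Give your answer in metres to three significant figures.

d_top ≈ 3.04 m

γ = 1.26 × 9.81 = 12.3606 kN/m³.
A = 5.28 × 3 = 15.84 m².
From F = γ·h_c·A, the centroid depth is h_c = 889/(12.3606 × 15.84) = 4.54054 m.
The centroid lies 3/2 = 1.5 m below the top edge, so the top edge sits at h_top = 4.54054 − 1.5 = 3.04054 m below the surface.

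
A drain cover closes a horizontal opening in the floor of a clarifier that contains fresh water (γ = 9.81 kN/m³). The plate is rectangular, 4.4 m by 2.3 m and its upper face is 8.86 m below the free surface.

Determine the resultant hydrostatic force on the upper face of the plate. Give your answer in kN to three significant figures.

γ = 9.81 kN/m³.
The plate is horizontal, so pressure is uniform at p = γ·h = 9.81 × 8.86 = 86.9166 kN/m².
A = 4.4 × 2.3 = 10.12 m².
F = p·A = 86.9166 × 10.12 = 879.596 kN.

F ≈ 880 kN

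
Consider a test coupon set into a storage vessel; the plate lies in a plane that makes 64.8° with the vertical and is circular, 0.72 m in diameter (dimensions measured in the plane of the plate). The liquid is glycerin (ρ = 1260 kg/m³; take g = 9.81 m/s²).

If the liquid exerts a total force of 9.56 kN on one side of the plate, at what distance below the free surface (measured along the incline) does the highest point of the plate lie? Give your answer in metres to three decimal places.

y_top ≈ 4.101 m

γ = ρg = 1260 × 9.81 / 1000 = 12.3606 kN/m³.
A = π(0.36)² = 0.40715 m².
From F = γ·h_c·A, the centroid depth is h_c = 9.56/(12.3606 × 0.40715) = 1.89961 m.
The plate makes 64.8° with the vertical, i.e. θ = 90° − 64.8° = 25.2° to the horizontal. Measuring y along the incline from the free-surface line, vertical depth h = y·sinθ with sinθ = 0.425779.
Along the incline, y_c = h_c/sinθ = 1.89961/0.425779 = 4.46149 m.
The centroid is at the centre, 0.36 m below the top of the plate, so the highest point sits at y_top = 4.46149 − 0.36 = 4.10149 m along the incline.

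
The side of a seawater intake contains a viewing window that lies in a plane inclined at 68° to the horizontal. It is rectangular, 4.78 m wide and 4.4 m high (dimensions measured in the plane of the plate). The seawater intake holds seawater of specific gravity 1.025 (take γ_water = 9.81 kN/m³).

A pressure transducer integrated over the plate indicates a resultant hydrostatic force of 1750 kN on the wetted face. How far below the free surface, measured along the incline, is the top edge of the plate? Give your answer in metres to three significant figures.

γ = 1.025 × 9.81 = 10.05525 kN/m³.
A = 4.78 × 4.4 = 21.032 m².
From F = γ·h_c·A, the centroid depth is h_c = 1750/(10.05525 × 21.032) = 8.27494 m.
Let θ = 68° be the plate's angle to the horizontal; measure y along the incline from where the plane meets the free surface. Vertical depth h = y·sinθ with sinθ = 0.927184.
Along the incline, y_c = h_c/sinθ = 8.27494/0.927184 = 8.92481 m.
The centroid lies 4.4/2 = 2.2 m below the top edge, so the top edge sits at y_top = 8.92481 − 2.2 = 6.72481 m along the incline.

y_top ≈ 6.72 m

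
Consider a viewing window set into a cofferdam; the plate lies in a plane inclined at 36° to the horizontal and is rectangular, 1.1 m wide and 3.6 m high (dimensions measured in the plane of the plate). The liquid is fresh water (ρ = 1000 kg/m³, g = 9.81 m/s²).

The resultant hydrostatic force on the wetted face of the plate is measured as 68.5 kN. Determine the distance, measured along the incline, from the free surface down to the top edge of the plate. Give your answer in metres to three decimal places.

γ = ρg = 1000 × 9.81 = 9810 N/m³ = 9.81 kN/m³.
A = 1.1 × 3.6 = 3.96 m².
From F = γ·h_c·A, the centroid depth is h_c = 68.5/(9.81 × 3.96) = 1.7633 m.
Let θ = 36° be the plate's angle to the horizontal; measure y along the incline from where the plane meets the free surface. Vertical depth h = y·sinθ with sinθ = 0.587785.
Along the incline, y_c = h_c/sinθ = 1.7633/0.587785 = 2.99991 m.
The centroid lies 3.6/2 = 1.8 m below the top edge, so the top edge sits at y_top = 2.99991 − 1.8 = 1.19991 m along the incline.

y_top ≈ 1.200 m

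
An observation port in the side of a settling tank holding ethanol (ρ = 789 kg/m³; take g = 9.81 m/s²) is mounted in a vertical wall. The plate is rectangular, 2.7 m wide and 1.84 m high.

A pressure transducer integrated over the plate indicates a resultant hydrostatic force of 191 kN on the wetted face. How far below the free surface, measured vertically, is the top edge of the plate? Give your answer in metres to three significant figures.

γ = ρg = 789 × 9.81 / 1000 = 7.74009 kN/m³.
A = 2.7 × 1.84 = 4.968 m².
From F = γ·h_c·A, the centroid depth is h_c = 191/(7.74009 × 4.968) = 4.96713 m.
The centroid lies 1.84/2 = 0.92 m below the top edge, so the top edge sits at h_top = 4.96713 − 0.92 = 4.04713 m below the surface.

d_top ≈ 4.05 m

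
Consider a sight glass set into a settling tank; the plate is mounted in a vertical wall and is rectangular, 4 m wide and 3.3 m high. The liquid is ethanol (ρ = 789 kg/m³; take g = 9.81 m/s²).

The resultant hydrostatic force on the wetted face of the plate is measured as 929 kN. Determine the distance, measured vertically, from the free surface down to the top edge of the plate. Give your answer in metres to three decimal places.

d_top ≈ 7.443 m

γ = ρg = 789 × 9.81 / 1000 = 7.74009 kN/m³.
A = 4 × 3.3 = 13.2 m².
From F = γ·h_c·A, the centroid depth is h_c = 929/(7.74009 × 13.2) = 9.09276 m.
The centroid lies 3.3/2 = 1.65 m below the top edge, so the top edge sits at h_top = 9.09276 − 1.65 = 7.44276 m below the surface.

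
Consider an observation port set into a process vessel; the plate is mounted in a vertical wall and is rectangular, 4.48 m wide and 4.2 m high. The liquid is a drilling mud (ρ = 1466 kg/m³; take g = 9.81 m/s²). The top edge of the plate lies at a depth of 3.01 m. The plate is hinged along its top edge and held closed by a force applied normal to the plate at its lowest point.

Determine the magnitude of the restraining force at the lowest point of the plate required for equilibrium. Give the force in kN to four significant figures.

γ = ρg = 1466 × 9.81 / 1000 = 14.38146 kN/m³.
The centroid lies 4.2/2 = 2.1 m below the top edge, so the centroid depth is h_c = 3.01 + 2.1 = 5.11 m.
A = 4.48 × 4.2 = 18.816 m².
Resultant F = γ·h_c·A = 14.38146 × 5.11 × 18.816 = 1382.77 kN.
I_c = b·h³/12 = 4.48 × 4.2³/12 = 27.6595 m⁴.
Centre of pressure: y_p = y_c + I_c/(y_c·A) = 5.11 + 27.6595/(5.11 × 18.816) = 5.11 + 0.287671 = 5.39767 m along the plane.
The resultant acts 2.1 + 0.287671 = 2.38767 m (along the plate) below the hinge at the top edge, so the moment about the hinge is M = F × 2.38767 = 1382.77 × 2.38767 = 3301.6 kN·m.
A normal force at the bottom, 4.2 m from the hinge, must supply this moment: P = 3301.6/4.2 = 786.095 kN.

P ≈ 786.1 kN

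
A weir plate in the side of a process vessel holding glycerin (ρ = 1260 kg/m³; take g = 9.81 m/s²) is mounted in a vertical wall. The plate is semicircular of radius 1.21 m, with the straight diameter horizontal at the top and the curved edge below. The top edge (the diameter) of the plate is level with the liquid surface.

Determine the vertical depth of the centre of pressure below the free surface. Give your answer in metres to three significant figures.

h_p = 0.713 m

γ = ρg = 1260 × 9.81 / 1000 = 12.3606 kN/m³.
The centroid of a semicircle lies 4r/(3π) = 0.51354 m from the diameter, here below the top edge, so the centroid depth is h_c = 0.51354 m.
A = πr²/2 = π × 1.21²/2 = 2.2998 m².
Resultant F = γ·h_c·A = 12.3606 × 0.51354 × 2.2998 = 14.5984 kN.
I_c = (π/8 − 8/(9π))·r⁴ = 0.109757 × 1.21⁴ = 0.235274 m⁴.
Centre of pressure: y_p = y_c + I_c/(y_c·A) = 0.51354 + 0.235274/(0.51354 × 2.2998) = 0.51354 + 0.199209 = 0.712749 m along the plane.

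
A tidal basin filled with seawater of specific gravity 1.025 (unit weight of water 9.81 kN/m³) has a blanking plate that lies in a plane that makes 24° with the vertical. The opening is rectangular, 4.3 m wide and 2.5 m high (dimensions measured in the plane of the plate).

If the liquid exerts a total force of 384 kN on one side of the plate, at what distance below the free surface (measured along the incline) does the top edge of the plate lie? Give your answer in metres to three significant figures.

γ = 1.025 × 9.81 = 10.05525 kN/m³.
A = 4.3 × 2.5 = 10.75 m².
From F = γ·h_c·A, the centroid depth is h_c = 384/(10.05525 × 10.75) = 3.55247 m.
The plate makes 24° with the vertical, i.e. θ = 90° − 24° = 66° to the horizontal. Measuring y along the incline from the free-surface line, vertical depth h = y·sinθ with sinθ = 0.913545.
Along the incline, y_c = h_c/sinθ = 3.55247/0.913545 = 3.88866 m.
The centroid lies 2.5/2 = 1.25 m below the top edge, so the top edge sits at y_top = 3.88866 − 1.25 = 2.63866 m along the incline.

y_top ≈ 2.64 m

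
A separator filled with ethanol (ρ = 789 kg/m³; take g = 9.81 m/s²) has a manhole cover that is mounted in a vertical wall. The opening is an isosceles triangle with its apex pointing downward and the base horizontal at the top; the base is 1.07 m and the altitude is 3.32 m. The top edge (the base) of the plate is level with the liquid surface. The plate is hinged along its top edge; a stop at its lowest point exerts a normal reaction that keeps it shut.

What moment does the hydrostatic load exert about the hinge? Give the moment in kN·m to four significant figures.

M ≈ 25.26 kN·m

γ = ρg = 789 × 9.81 / 1000 = 7.74009 kN/m³.
With the apex down, the centroid sits h/3 = 3.32/3 = 1.10667 m below the base (the top edge), so the centroid depth is h_c = 1.10667 m.
A = ½ × 1.07 × 3.32 = 1.7762 m².
Resultant F = γ·h_c·A = 7.74009 × 1.10667 × 1.7762 = 15.2144 kN.
I_c = b·h³/36 = 1.07 × 3.32³/36 = 1.08767 m⁴.
Centre of pressure: y_p = y_c + I_c/(y_c·A) = 1.10667 + 1.08767/(1.10667 × 1.7762) = 1.10667 + 0.553334 = 1.66 m along the plane.
The resultant acts 1.10667 + 0.553334 = 1.66 m (along the plate) below the hinge at the top edge, so the moment about the hinge is M = F × 1.66 = 15.2144 × 1.66 = 25.2559 kN·m.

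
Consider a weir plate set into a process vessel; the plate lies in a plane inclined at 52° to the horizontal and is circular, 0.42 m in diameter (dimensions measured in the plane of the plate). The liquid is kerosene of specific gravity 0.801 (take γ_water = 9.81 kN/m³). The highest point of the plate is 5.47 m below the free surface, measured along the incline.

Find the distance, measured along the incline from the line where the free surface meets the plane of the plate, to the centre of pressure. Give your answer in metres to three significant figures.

γ = 0.801 × 9.81 = 7.85781 kN/m³.
Let θ = 52° be the plate's angle to the horizontal; measure y along the incline from where the plane meets the free surface. Vertical depth h = y·sinθ with sinθ = 0.788011.
The centroid is at the centre, 0.21 m below the top of the plate, so y_c = 5.47 + 0.21 = 5.68 m and h_c = 5.68 × 0.788011 = 4.4759 m.
A = π(0.21)² = 0.138544 m².
Resultant F = γ·h_c·A = 7.85781 × 4.4759 × 0.138544 = 4.8727 kN.
I_c = πr⁴/4 = π × 0.21⁴/4 = 0.00152745 m⁴.
Centre of pressure: y_p = y_c + I_c/(y_c·A) = 5.68 + 0.00152745/(5.68 × 0.138544) = 5.68 + 0.00194102 = 5.68194 m along the plane.

y_p = 5.68 m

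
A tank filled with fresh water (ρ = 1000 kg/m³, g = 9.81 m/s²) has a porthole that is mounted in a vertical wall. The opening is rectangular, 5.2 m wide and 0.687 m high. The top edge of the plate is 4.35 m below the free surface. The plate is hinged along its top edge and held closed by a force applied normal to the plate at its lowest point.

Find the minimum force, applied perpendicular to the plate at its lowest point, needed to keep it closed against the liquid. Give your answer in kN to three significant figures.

P ≈ 84.2 kN

γ = ρg = 1000 × 9.81 = 9810 N/m³ = 9.81 kN/m³.
The centroid lies 0.687/2 = 0.3435 m below the top edge, so the centroid depth is h_c = 4.35 + 0.3435 = 4.6935 m.
A = 5.2 × 0.687 = 3.5724 m².
Resultant F = γ·h_c·A = 9.81 × 4.6935 × 3.5724 = 164.485 kN.
I_c = b·h³/12 = 5.2 × 0.687³/12 = 0.140505 m⁴.
Centre of pressure: y_p = y_c + I_c/(y_c·A) = 4.6935 + 0.140505/(4.6935 × 3.5724) = 4.6935 + 0.00837982 = 4.70188 m along the plane.
The resultant acts 0.3435 + 0.00837982 = 0.35188 m (along the plate) below the hinge at the top edge, so the moment about the hinge is M = F × 0.35188 = 164.485 × 0.35188 = 57.879 kN·m.
A normal force at the bottom, 0.687 m from the hinge, must supply this moment: P = 57.879/0.687 = 84.2489 kN.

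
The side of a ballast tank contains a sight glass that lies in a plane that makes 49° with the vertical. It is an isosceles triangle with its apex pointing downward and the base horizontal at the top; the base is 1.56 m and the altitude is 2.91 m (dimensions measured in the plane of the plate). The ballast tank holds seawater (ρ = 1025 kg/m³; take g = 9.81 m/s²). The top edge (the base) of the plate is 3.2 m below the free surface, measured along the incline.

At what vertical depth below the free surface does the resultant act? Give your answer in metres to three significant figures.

γ = ρg = 1025 × 9.81 / 1000 = 10.05525 kN/m³.
The plate makes 49° with the vertical, i.e. θ = 90° − 49° = 41° to the horizontal. Measuring y along the incline from the free-surface line, vertical depth h = y·sinθ with sinθ = 0.656059.
With the apex down, the centroid sits h/3 = 2.91/3 = 0.97 m below the base (the top edge), so y_c = 3.2 + 0.97 = 4.17 m and h_c = 4.17 × 0.656059 = 2.73577 m.
A = ½ × 1.56 × 2.91 = 2.2698 m².
Resultant F = γ·h_c·A = 10.05525 × 2.73577 × 2.2698 = 62.4396 kN.
I_c = b·h³/36 = 1.56 × 2.91³/36 = 1.06783 m⁴.
Centre of pressure: y_p = y_c + I_c/(y_c·A) = 4.17 + 1.06783/(4.17 × 2.2698) = 4.17 + 0.112818 = 4.28282 m along the plane.
Vertically, h_p = y_p·sinθ = 4.28282 × 0.656059 = 2.80978 m.

h_p = 2.81 m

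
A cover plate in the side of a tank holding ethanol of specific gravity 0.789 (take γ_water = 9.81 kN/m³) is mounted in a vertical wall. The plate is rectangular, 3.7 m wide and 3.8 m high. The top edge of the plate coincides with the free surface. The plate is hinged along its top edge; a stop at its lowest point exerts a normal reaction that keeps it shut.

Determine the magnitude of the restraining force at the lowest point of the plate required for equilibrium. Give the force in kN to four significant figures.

γ = 0.789 × 9.81 = 7.74009 kN/m³.
The centroid lies 3.8/2 = 1.9 m below the top edge, so the centroid depth is h_c = 1.9 m.
A = 3.7 × 3.8 = 14.06 m².
Resultant F = γ·h_c·A = 7.74009 × 1.9 × 14.06 = 206.769 kN.
I_c = b·h³/12 = 3.7 × 3.8³/12 = 16.9189 m⁴.
Centre of pressure: y_p = y_c + I_c/(y_c·A) = 1.9 + 16.9189/(1.9 × 14.06) = 1.9 + 0.633335 = 2.53334 m along the plane.
The resultant acts 1.9 + 0.633335 = 2.53334 m (along the plate) below the hinge at the top edge, so the moment about the hinge is M = F × 2.53334 = 206.769 × 2.53334 = 523.816 kN·m.
A normal force at the bottom, 3.8 m from the hinge, must supply this moment: P = 523.816/3.8 = 137.846 kN.

P ≈ 137.8 kN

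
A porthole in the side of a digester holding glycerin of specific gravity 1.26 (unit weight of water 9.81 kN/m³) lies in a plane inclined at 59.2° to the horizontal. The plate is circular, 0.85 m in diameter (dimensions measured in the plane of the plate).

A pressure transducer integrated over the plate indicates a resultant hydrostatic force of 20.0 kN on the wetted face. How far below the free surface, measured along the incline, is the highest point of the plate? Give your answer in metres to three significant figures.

y_top ≈ 2.89 m

γ = 1.26 × 9.81 = 12.3606 kN/m³.
A = π(0.425)² = 0.56745 m².
From F = γ·h_c·A, the centroid depth is h_c = 20.0/(12.3606 × 0.56745) = 2.85143 m.
Let θ = 59.2° be the plate's angle to the horizontal; measure y along the incline from where the plane meets the free surface. Vertical depth h = y·sinθ with sinθ = 0.858960.
Along the incline, y_c = h_c/sinθ = 2.85143/0.858960 = 3.31963 m.
The centroid is at the centre, 0.425 m below the top of the plate, so the highest point sits at y_top = 3.31963 − 0.425 = 2.89463 m along the incline.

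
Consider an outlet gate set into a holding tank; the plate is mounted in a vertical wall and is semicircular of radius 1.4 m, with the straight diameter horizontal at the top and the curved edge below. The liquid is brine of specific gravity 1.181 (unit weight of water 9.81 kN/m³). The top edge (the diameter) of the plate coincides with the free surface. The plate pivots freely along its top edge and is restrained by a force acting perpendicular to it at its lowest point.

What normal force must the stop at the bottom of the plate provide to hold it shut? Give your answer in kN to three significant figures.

P ≈ 12.5 kN

γ = 1.181 × 9.81 = 11.58561 kN/m³.
The centroid of a semicircle lies 4r/(3π) = 0.594178 m from the diameter, here below the top edge, so the centroid depth is h_c = 0.594178 m.
A = πr²/2 = π × 1.4²/2 = 3.07876 m².
Resultant F = γ·h_c·A = 11.58561 × 0.594178 × 3.07876 = 21.1939 kN.
I_c = (π/8 − 8/(9π))·r⁴ = 0.109757 × 1.4⁴ = 0.421642 m⁴.
Centre of pressure: y_p = y_c + I_c/(y_c·A) = 0.594178 + 0.421642/(0.594178 × 3.07876) = 0.594178 + 0.23049 = 0.824668 m along the plane.
The resultant acts 0.594178 + 0.23049 = 0.824668 m (along the plate) below the hinge at the top edge, so the moment about the hinge is M = F × 0.824668 = 21.1939 × 0.824668 = 17.4779 kN·m.
A normal force at the bottom, 1.4 m from the hinge, must supply this moment: P = 17.4779/1.4 = 12.4842 kN.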